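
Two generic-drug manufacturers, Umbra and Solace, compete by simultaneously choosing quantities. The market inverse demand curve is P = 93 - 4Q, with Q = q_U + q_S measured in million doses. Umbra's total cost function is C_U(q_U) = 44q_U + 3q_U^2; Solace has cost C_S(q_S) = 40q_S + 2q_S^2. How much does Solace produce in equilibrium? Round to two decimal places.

Umbra's profit: π_U = (93 - 4Q)q_U - (44q_U + 3q_U²). Setting ∂π_U/∂q_U = 0: 49 - 14q_U - 4(q_S) = 0.
Solace's profit: π_S = (93 - 4Q)q_S - (40q_S + 2q_S²). Setting ∂π_S/∂q_S = 0: 53 - 12q_S - 4(q_U) = 0.
Best responses: q_U = (49 - 4q_S)/14, q_S = (53 - 4q_U)/12.
Substituting one into the other gives q_U = 47/19 and q_S = 273/76.

3.59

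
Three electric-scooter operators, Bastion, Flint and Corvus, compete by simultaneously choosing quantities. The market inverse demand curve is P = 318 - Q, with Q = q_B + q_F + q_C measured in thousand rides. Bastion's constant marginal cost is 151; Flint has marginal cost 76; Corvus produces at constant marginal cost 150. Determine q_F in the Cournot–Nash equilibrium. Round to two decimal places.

Bastion's profit: π_B = (318 - Q)q_B - (151q_B). Setting ∂π_B/∂q_B = 0: 167 - 2q_B - (q_F + q_C) = 0.
Flint's first-order condition: 242 - 2q_F - (q_B + q_C) = 0.
Corvus's first-order condition: 168 - 2q_C - (q_B + q_F) = 0.
Summing all 3 equations gives 577 − 4Q = 0, hence Q = 577/4.
Back-substituting: q_B = (167 − 577/4) = 91/4, q_F = (242 − 577/4) = 391/4, q_C = (168 − 577/4) = 95/4.

97.75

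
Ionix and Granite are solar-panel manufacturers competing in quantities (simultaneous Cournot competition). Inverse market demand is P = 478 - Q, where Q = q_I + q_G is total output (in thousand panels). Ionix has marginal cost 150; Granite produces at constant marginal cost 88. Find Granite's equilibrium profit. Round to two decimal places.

22700.44

Ionix's profit: π_I = (478 - Q)q_I - (150q_I). Setting ∂π_I/∂q_I = 0: 328 - 2q_I - (q_G) = 0.
Granite's profit: π_G = (478 - Q)q_G - (88q_G). Setting ∂π_G/∂q_G = 0: 390 - 2q_G - (q_I) = 0.
Rearranging gives the reaction functions q_I = (328 - q_G)/2 and q_G = (390 - q_I)/2.
Solving the pair: q_I = 266/3, q_G = 452/3.
Price P = 478 - 718/3 = 716/3.
Granite's profit: (716/3 - 88)·(452/3) = 22700.4444.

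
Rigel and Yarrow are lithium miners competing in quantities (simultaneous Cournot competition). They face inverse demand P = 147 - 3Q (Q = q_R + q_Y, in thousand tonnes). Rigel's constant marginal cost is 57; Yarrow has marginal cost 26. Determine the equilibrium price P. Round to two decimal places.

Rigel's profit: π_R = (147 - 3Q)q_R - (57q_R). Setting ∂π_R/∂q_R = 0: 90 - 6q_R - 3(q_Y) = 0.
Yarrow's profit: π_Y = (147 - 3Q)q_Y - (26q_Y). Setting ∂π_Y/∂q_Y = 0: 121 - 6q_Y - 3(q_R) = 0.
So q_R = (90 - 3q_Y)/6 and q_Y = (121 - 3q_R)/6.
Solving the pair: q_R = 59/9, q_Y = 152/9.
Total output Q = 211/9, so price P = 147 - 3·(211/9) = 230/3.

76.67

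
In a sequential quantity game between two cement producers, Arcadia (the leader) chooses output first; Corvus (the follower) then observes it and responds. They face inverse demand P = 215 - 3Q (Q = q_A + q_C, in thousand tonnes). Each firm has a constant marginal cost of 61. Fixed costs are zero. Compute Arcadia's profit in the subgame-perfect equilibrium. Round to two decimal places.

Solve by backward induction. Given q_A, the follower Corvus maximises π_C = (215 - 3q_A - 3q_C)q_C - 61q_C.
∂π_C/∂q_C = 154 - 3q_A - 6q_C = 0 gives the reaction function q_C = (154 - 3q_A)/6.
Arcadia substitutes q_C(q_A) into its own profit: π_A = q_A(215 - 3q_A - (154 - 3q_A)/2) - 61q_A = (138 - (3/2)q_A)q_A - 61q_A.
Leader FOC: 77 - 3q_A = 0, so q_A = 77/3.
Then q_C = (154 - 3·(77/3))/6 = 77/6.
Price P = 215 - 3·(77/2) = 199/2.
Arcadia's profit: (199/2 - 61)·(77/3) = 988.1667.

988.17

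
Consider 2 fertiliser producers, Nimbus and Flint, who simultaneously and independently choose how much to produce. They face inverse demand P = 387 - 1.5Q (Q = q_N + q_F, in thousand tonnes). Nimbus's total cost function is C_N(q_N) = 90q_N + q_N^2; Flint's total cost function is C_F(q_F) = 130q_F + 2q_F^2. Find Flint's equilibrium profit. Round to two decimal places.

Nimbus's profit: π_N = (387 - 1.5Q)q_N - (90q_N + q_N²). Setting ∂π_N/∂q_N = 0: 297 - 5q_N - (3/2)(q_F) = 0.
Flint's first-order condition: 257 - 7q_F - (3/2)(q_N) = 0.
Best responses: q_N = (297 - (3/2)q_F)/5, q_F = (257 - (3/2)q_N)/7.
Substituting one into the other gives q_N = 51.7099 and q_F = 25.6336.
Price P = 387 - (3/2)·77.3435 = 270.9847.
Flint's profit: 270.9847·25.6336 - 130·25.6336 - 2·25.6336² = 2299.7829.

2299.78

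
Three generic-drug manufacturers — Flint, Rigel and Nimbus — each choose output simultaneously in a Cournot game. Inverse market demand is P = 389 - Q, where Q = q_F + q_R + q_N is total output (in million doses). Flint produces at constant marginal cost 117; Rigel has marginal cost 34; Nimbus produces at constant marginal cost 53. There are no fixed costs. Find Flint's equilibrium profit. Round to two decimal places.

Flint's profit: π_F = (389 - Q)q_F - (117q_F). Setting ∂π_F/∂q_F = 0: 272 - 2q_F - (q_R + q_N) = 0.
Rigel's profit: π_R = (389 - Q)q_R - (34q_R). Setting ∂π_R/∂q_R = 0: 355 - 2q_R - (q_F + q_N) = 0.
Nimbus's first-order condition: 336 - 2q_N - (q_F + q_R) = 0.
Summing all 3 equations gives 963 − 4Q = 0, hence Q = 963/4.
Back-substituting: q_F = (272 − 963/4) = 125/4, q_R = (355 − 963/4) = 457/4, q_N = (336 − 963/4) = 381/4.
Price P = 389 - 963/4 = 593/4.
Flint's profit: (593/4 - 117)·(125/4) = 976.5625.

976.56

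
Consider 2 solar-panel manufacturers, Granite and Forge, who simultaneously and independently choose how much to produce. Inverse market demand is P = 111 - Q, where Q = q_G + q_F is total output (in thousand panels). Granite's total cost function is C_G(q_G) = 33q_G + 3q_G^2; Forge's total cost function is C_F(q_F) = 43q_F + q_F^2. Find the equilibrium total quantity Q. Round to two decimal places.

Granite's profit: π_G = (111 - Q)q_G - (33q_G + 3q_G²). Setting ∂π_G/∂q_G = 0: 78 - 8q_G - (q_F) = 0.
Forge's first-order condition: 68 - 4q_F - (q_G) = 0.
Best responses: q_G = (78 - q_F)/8, q_F = (68 - q_G)/4.
Solving the pair: q_G = 244/31, q_F = 466/31.
Total output Q = 244/31 + 466/31 = 710/31.

22.90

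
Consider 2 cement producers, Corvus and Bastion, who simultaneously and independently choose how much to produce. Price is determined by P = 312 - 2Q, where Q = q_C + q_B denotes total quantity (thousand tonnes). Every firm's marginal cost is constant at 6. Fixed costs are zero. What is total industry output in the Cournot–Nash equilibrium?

102

Each firm earns π_i = (312 - 2Q)q_i - 6q_i.
First-order condition (treating rivals' output as given): 306 - 4q_i - 2q_j = 0.
By symmetry each firm produces the same amount; substituting q_j = q_i yields q_i = 306/6 = 51.
Total output Q = 51 + 51 = 102.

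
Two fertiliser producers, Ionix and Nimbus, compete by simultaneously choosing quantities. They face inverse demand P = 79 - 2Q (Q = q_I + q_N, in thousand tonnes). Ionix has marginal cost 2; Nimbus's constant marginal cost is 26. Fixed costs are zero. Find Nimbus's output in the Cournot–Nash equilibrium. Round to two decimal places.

4.83

Ionix's profit: π_I = (79 - 2Q)q_I - (2q_I). Setting ∂π_I/∂q_I = 0: 77 - 4q_I - 2(q_N) = 0.
Nimbus's first-order condition: 53 - 4q_N - 2(q_I) = 0.
So q_I = (77 - 2q_N)/4 and q_N = (53 - 2q_I)/4.
Substituting one into the other gives q_I = 101/6 and q_N = 29/6.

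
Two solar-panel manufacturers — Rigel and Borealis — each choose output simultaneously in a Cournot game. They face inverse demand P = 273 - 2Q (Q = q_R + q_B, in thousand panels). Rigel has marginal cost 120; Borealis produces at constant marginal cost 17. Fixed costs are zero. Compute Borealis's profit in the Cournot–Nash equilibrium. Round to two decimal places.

Rigel's profit: π_R = (273 - 2Q)q_R - (120q_R). Setting ∂π_R/∂q_R = 0: 153 - 4q_R - 2(q_B) = 0.
Borealis's profit: π_B = (273 - 2Q)q_B - (17q_B). Setting ∂π_B/∂q_B = 0: 256 - 4q_B - 2(q_R) = 0.
So q_R = (153 - 2q_B)/4 and q_B = (256 - 2q_R)/4.
Solving the pair: q_R = 25/3, q_B = 359/6.
Price P = 273 - 2·(409/6) = 410/3.
Borealis's profit: (410/3 - 17)·(359/6) = 7160.0556.

7160.06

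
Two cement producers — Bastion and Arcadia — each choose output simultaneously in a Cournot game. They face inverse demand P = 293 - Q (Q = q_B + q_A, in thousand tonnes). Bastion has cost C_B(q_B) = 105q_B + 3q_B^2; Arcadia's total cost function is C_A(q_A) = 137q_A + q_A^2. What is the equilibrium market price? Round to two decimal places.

Bastion's profit: π_B = (293 - Q)q_B - (105q_B + 3q_B²). Setting ∂π_B/∂q_B = 0: 188 - 8q_B - (q_A) = 0.
Arcadia's first-order condition: 156 - 4q_A - (q_B) = 0.
So q_B = (188 - q_A)/8 and q_A = (156 - q_B)/4.
Substituting one into the other gives q_B = 596/31 and q_A = 1060/31.
Total output Q = 1656/31, so price P = 293 - 1656/31 = 239.5806.

239.58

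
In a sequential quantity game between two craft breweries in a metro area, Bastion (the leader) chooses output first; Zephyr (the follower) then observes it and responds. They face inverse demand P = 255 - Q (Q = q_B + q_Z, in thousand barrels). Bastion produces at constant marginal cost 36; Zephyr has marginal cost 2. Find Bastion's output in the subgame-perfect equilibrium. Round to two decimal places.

The follower Zephyr best-responds to any q_B: π_Z = (255 - Q)q_Z - 2q_Z.
∂π_Z/∂q_Z = 253 - q_B - 2q_Z = 0 gives the reaction function q_Z = (253 - q_B)/2.
Bastion substitutes q_Z(q_B) into its own profit: π_B = q_B(255 - q_B - (253 - q_B)/2) - 36q_B = (257/2 - (1/2)q_B)q_B - 36q_B.
Maximising: ∂π_B/∂q_B = 185/2 - q_B = 0, giving q_B = 185/2.
Then q_Z = (253 - 185/2)/2 = 321/4.

92.50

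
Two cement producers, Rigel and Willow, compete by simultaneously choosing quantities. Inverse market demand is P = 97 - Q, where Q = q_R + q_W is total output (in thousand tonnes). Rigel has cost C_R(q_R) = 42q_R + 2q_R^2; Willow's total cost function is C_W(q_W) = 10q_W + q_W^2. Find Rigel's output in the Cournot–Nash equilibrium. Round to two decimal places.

Rigel's profit: π_R = (97 - Q)q_R - (42q_R + 2q_R²). Setting ∂π_R/∂q_R = 0: 55 - 6q_R - (q_W) = 0.
Willow's profit: π_W = (97 - Q)q_W - (10q_W + q_W²). Setting ∂π_W/∂q_W = 0: 87 - 4q_W - (q_R) = 0.
So q_R = (55 - q_W)/6 and q_W = (87 - q_R)/4.
Substituting one into the other gives q_R = 133/23 and q_W = 467/23.

5.78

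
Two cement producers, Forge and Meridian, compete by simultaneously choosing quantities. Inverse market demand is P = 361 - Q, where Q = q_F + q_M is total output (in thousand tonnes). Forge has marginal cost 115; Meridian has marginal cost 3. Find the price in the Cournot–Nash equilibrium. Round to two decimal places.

159.67

Forge's profit: π_F = (361 - Q)q_F - (115q_F). Setting ∂π_F/∂q_F = 0: 246 - 2q_F - (q_M) = 0.
Meridian's profit: π_M = (361 - Q)q_M - (3q_M). Setting ∂π_M/∂q_M = 0: 358 - 2q_M - (q_F) = 0.
So q_F = (246 - q_M)/2 and q_M = (358 - q_F)/2.
Substituting one into the other gives q_F = 134/3 and q_M = 470/3.
Total output Q = 604/3, so price P = 361 - 604/3 = 479/3.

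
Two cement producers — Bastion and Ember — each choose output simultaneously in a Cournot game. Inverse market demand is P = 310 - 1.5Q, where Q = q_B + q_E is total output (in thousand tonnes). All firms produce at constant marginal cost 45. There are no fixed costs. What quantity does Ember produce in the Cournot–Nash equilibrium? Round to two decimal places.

A representative firm's profit is π_i = q_i(310 - 1.5Q) - 45q_i.
Setting ∂π_i/∂q_i = 0 with rivals' quantities fixed: 265 - 3q_i - (3/2)q_j = 0.
By symmetry each firm produces the same amount; substituting q_j = q_i yields q_i = 265/(9/2) = 530/9.

58.89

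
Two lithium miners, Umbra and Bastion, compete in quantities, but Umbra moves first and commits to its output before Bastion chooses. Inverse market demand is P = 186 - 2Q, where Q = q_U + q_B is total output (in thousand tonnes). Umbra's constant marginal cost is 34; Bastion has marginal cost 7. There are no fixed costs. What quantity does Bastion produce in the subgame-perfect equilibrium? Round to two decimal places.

Solve by backward induction. Given q_U, the follower Bastion maximises π_B = (186 - 2q_U - 2q_B)q_B - 7q_B.
∂π_B/∂q_B = 179 - 2q_U - 4q_B = 0 gives the reaction function q_B = (179 - 2q_U)/4.
The leader anticipates this reaction. Substituting into P = 186 - 2Q gives P = 193/2 - q_U, so π_U = (193/2 - q_U)q_U - 34q_U.
Leader FOC: 125/2 - 2q_U = 0, so q_U = 125/4.
Then q_B = (179 - 2·(125/4))/4 = 233/8.

29.13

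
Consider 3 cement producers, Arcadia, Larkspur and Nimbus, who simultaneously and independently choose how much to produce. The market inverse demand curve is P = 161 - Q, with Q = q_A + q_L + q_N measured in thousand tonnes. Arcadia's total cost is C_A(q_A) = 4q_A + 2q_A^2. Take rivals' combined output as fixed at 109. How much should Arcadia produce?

With rivals' combined output fixed at 109, Arcadia's profit is π_A = (161 - 109 - q_A)q_A - (4q_A + 2q_A²) = (52 - q_A)q_A - (4q_A + 2q_A²).
∂π_A/∂q_A = 48 - 6q_A = 0, so q_A = 8.

8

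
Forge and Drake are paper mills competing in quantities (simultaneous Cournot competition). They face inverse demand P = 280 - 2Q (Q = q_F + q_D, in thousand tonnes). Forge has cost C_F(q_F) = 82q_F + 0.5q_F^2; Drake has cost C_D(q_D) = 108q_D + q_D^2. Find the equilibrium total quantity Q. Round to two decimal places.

Forge's profit: π_F = (280 - 2Q)q_F - (82q_F + (1/2)q_F²). Setting ∂π_F/∂q_F = 0: 198 - 5q_F - 2(q_D) = 0.
Drake's profit: π_D = (280 - 2Q)q_D - (108q_D + q_D²). Setting ∂π_D/∂q_D = 0: 172 - 6q_D - 2(q_F) = 0.
Best responses: q_F = (198 - 2q_D)/5, q_D = (172 - 2q_F)/6.
Solving the pair: q_F = 422/13, q_D = 232/13.
Total output Q = 422/13 + 232/13 = 654/13.

50.31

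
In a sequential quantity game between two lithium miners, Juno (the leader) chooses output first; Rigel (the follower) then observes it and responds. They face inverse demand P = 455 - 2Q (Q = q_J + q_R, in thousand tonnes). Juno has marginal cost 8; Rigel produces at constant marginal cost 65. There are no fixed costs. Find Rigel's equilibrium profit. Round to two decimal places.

Solve by backward induction. Given q_J, the follower Rigel maximises π_R = (455 - 2q_J - 2q_R)q_R - 65q_R.
∂π_R/∂q_R = 390 - 2q_J - 4q_R = 0 gives the reaction function q_R = (390 - 2q_J)/4.
Juno substitutes q_R(q_J) into its own profit: π_J = q_J(455 - 2q_J - (390 - 2q_J)/2) - 8q_J = (260 - q_J)q_J - 8q_J.
Maximising: ∂π_J/∂q_J = 252 - 2q_J = 0, giving q_J = 126.
Then q_R = (390 - 2·126)/4 = 69/2.
Price P = 455 - 2·(321/2) = 134.
Rigel's profit: (134 - 65)·(69/2) = 2380.5000.

2380.50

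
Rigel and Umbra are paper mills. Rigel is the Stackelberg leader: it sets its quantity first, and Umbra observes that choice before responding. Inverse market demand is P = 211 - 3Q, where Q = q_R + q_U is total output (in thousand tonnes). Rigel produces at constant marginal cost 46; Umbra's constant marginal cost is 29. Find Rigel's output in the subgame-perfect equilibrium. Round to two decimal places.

The follower Umbra best-responds to any q_R: π_U = (211 - 3Q)q_U - 29q_U.
Setting the follower's marginal profit to zero, 182 - 3q_R - 6q_U = 0, i.e. q_U = (182 - 3q_R)/6.
Rigel substitutes q_U(q_R) into its own profit: π_R = q_R(211 - 3q_R - (182 - 3q_R)/2) - 46q_R = (120 - (3/2)q_R)q_R - 46q_R.
The leader's first-order condition 74 - 3q_R = 0 yields q_R = 74/3.
Then q_U = (182 - 3·(74/3))/6 = 18.

24.67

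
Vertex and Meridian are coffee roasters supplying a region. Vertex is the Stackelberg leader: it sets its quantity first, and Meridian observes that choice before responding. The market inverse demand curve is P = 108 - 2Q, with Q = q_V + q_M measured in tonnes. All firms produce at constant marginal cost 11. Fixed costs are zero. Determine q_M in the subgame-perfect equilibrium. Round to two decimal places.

12.13

The follower Meridian best-responds to any q_V: π_M = (108 - 2Q)q_M - 11q_M.
Setting the follower's marginal profit to zero, 97 - 2q_V - 4q_M = 0, i.e. q_M = (97 - 2q_V)/4.
Vertex substitutes q_M(q_V) into its own profit: π_V = q_V(108 - 2q_V - (97 - 2q_V)/2) - 11q_V = (119/2 - q_V)q_V - 11q_V.
The leader's first-order condition 97/2 - 2q_V = 0 yields q_V = 97/4.
Then q_M = (97 - 2·(97/4))/4 = 97/8.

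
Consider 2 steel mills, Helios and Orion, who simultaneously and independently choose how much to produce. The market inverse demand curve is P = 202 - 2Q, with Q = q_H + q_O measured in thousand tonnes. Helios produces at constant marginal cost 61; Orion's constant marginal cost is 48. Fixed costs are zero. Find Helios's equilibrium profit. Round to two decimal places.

910.22

Helios's profit: π_H = (202 - 2Q)q_H - (61q_H). Setting ∂π_H/∂q_H = 0: 141 - 4q_H - 2(q_O) = 0.
Orion's profit: π_O = (202 - 2Q)q_O - (48q_O). Setting ∂π_O/∂q_O = 0: 154 - 4q_O - 2(q_H) = 0.
So q_H = (141 - 2q_O)/4 and q_O = (154 - 2q_H)/4.
Solving the pair: q_H = 64/3, q_O = 167/6.
Price P = 202 - 2·(295/6) = 311/3.
Helios's profit: (311/3 - 61)·(64/3) = 910.2222.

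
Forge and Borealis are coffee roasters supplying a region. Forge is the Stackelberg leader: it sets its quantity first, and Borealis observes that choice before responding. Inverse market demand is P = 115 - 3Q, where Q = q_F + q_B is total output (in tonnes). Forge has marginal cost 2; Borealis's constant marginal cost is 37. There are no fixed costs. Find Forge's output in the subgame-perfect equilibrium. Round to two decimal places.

Solve by backward induction. Given q_F, the follower Borealis maximises π_B = (115 - 3q_F - 3q_B)q_B - 37q_B.
Setting the follower's marginal profit to zero, 78 - 3q_F - 6q_B = 0, i.e. q_B = (78 - 3q_F)/6.
The leader anticipates this reaction. Substituting into P = 115 - 3Q gives P = 76 - (3/2)q_F, so π_F = (76 - (3/2)q_F)q_F - 2q_F.
Maximising: ∂π_F/∂q_F = 74 - 3q_F = 0, giving q_F = 74/3.
Then q_B = (78 - 3·(74/3))/6 = 2/3.

24.67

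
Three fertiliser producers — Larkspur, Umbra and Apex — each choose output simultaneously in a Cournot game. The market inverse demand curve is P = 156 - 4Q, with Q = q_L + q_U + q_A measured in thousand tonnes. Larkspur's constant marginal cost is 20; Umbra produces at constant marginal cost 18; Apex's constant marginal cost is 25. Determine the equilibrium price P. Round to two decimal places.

Larkspur's profit: π_L = (156 - 4Q)q_L - (20q_L). Setting ∂π_L/∂q_L = 0: 136 - 8q_L - 4(q_U + q_A) = 0.
Umbra's first-order condition: 138 - 8q_U - 4(q_L + q_A) = 0.
Apex's profit: π_A = (156 - 4Q)q_A - (25q_A). Setting ∂π_A/∂q_A = 0: 131 - 8q_A - 4(q_L + q_U) = 0.
Summing all 3 equations gives 405 − 16Q = 0, hence Q = 405/16.
Back-substituting: q_L = (136 − 405/4)/4 = 139/16, q_U = (138 − 405/4)/4 = 147/16, q_A = (131 − 405/4)/4 = 119/16.
Total output Q = 405/16, so price P = 156 - 4·(405/16) = 219/4.

54.75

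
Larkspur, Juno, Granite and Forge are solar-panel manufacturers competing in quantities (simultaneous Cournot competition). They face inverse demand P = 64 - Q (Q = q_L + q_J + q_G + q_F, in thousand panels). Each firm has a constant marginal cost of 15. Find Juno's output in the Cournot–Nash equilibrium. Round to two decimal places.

A representative firm's profit is π_i = q_i(64 - Q) - 15q_i.
First-order condition (treating rivals' output as given): 49 - 2q_i - Σ_{j≠i} q_j = 0.
With identical firms every q_j equals q_i, so Σ_{j≠i} q_j = 3q_i and 49 = 5q_i, giving q_i = 49/5.

9.80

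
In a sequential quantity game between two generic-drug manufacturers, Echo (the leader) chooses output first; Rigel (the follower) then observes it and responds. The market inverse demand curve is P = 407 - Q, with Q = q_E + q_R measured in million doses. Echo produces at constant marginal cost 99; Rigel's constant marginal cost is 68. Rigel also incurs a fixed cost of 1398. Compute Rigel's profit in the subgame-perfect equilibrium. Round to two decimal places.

Solve by backward induction. Given q_E, the follower Rigel maximises π_R = (407 - q_E - q_R)q_R - 68q_R.
Setting the follower's marginal profit to zero, 339 - q_E - 2q_R = 0, i.e. q_R = (339 - q_E)/2.
The leader anticipates this reaction. Substituting into P = 407 - Q gives P = 475/2 - (1/2)q_E, so π_E = (475/2 - (1/2)q_E)q_E - 99q_E.
Maximising: ∂π_E/∂q_E = 277/2 - q_E = 0, giving q_E = 277/2.
Then q_R = (339 - 277/2)/2 = 401/4.
Price P = 407 - 955/4 = 673/4.
Rigel's profit: (673/4 - 68)·(401/4) - 1398 = 8652.0625.

8652.06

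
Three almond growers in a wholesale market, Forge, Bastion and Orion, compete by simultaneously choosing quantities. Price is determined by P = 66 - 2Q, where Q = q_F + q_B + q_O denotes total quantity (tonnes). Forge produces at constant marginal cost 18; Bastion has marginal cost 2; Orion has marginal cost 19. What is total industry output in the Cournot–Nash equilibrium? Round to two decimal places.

19.88

Forge's profit: π_F = (66 - 2Q)q_F - (18q_F). Setting ∂π_F/∂q_F = 0: 48 - 4q_F - 2(q_B + q_O) = 0.
Bastion's profit: π_B = (66 - 2Q)q_B - (2q_B). Setting ∂π_B/∂q_B = 0: 64 - 4q_B - 2(q_F + q_O) = 0.
Orion's profit: π_O = (66 - 2Q)q_O - (19q_O). Setting ∂π_O/∂q_O = 0: 47 - 4q_O - 2(q_F + q_B) = 0.
Summing all 3 equations gives 159 − 8Q = 0, hence Q = 159/8.
Back-substituting: q_F = (48 − 159/4)/2 = 33/8, q_B = (64 − 159/4)/2 = 97/8, q_O = (47 − 159/4)/2 = 29/8.
Total output Q = 33/8 + 97/8 + 29/8 = 159/8.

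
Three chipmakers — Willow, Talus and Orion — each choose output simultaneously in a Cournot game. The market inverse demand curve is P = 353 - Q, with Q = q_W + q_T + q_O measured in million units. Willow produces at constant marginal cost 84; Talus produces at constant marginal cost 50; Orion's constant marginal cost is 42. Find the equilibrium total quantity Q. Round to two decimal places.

Willow's profit: π_W = (353 - Q)q_W - (84q_W). Setting ∂π_W/∂q_W = 0: 269 - 2q_W - (q_T + q_O) = 0.
Talus's first-order condition: 303 - 2q_T - (q_W + q_O) = 0.
Orion's first-order condition: 311 - 2q_O - (q_W + q_T) = 0.
Adding the 3 conditions: 883 − 2Q − 2Q = 0, i.e. Q = 883/4.
Back-substituting: q_W = (269 − 883/4) = 193/4, q_T = (303 − 883/4) = 329/4, q_O = (311 − 883/4) = 361/4.
Total output Q = 193/4 + 329/4 + 361/4 = 883/4.

220.75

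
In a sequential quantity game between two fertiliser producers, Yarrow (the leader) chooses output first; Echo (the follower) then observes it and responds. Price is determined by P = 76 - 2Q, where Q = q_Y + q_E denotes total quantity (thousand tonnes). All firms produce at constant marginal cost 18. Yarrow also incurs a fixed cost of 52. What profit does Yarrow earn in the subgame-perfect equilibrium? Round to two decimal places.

158.25

Solve by backward induction. Given q_Y, the follower Echo maximises π_E = (76 - 2q_Y - 2q_E)q_E - 18q_E.
Follower FOC: 58 - 2q_Y - 4q_E = 0, so q_E(q_Y) = (58 - 2q_Y)/4.
Yarrow substitutes q_E(q_Y) into its own profit: π_Y = q_Y(76 - 2q_Y - (58 - 2q_Y)/2) - 18q_Y = (47 - q_Y)q_Y - 18q_Y.
Maximising: ∂π_Y/∂q_Y = 29 - 2q_Y = 0, giving q_Y = 29/2.
Then q_E = (58 - 2·(29/2))/4 = 29/4.
Price P = 76 - 2·(87/4) = 65/2.
Yarrow's profit: (65/2 - 18)·(29/2) - 52 = 633/4.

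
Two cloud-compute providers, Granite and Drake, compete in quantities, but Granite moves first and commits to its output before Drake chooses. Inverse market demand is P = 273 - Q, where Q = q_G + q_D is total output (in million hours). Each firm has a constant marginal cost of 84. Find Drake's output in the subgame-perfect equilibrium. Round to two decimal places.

47.25

Solve by backward induction. Given q_G, the follower Drake maximises π_D = (273 - q_G - q_D)q_D - 84q_D.
Setting the follower's marginal profit to zero, 189 - q_G - 2q_D = 0, i.e. q_D = (189 - q_G)/2.
The leader anticipates this reaction. Substituting into P = 273 - Q gives P = 357/2 - (1/2)q_G, so π_G = (357/2 - (1/2)q_G)q_G - 84q_G.
The leader's first-order condition 189/2 - q_G = 0 yields q_G = 189/2.
Then q_D = (189 - 189/2)/2 = 189/4.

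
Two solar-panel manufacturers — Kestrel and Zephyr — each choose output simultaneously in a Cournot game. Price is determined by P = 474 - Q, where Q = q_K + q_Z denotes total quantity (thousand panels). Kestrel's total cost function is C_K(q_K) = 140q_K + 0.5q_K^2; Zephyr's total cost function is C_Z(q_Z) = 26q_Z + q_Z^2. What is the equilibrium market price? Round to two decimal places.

301.45

Kestrel's profit: π_K = (474 - Q)q_K - (140q_K + (1/2)q_K²). Setting ∂π_K/∂q_K = 0: 334 - 3q_K - (q_Z) = 0.
Zephyr's profit: π_Z = (474 - Q)q_Z - (26q_Z + q_Z²). Setting ∂π_Z/∂q_Z = 0: 448 - 4q_Z - (q_K) = 0.
Best responses: q_K = (334 - q_Z)/3, q_Z = (448 - q_K)/4.
Substituting one into the other gives q_K = 888/11 and q_Z = 1010/11.
Total output Q = 1898/11, so price P = 474 - 1898/11 = 301.4545.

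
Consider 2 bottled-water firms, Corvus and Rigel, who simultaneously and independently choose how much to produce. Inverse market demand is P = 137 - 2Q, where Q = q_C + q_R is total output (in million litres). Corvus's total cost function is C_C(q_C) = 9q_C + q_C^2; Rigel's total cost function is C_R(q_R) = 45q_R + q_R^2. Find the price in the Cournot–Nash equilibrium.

82

Corvus's profit: π_C = (137 - 2Q)q_C - (9q_C + q_C²). Setting ∂π_C/∂q_C = 0: 128 - 6q_C - 2(q_R) = 0.
Rigel's first-order condition: 92 - 6q_R - 2(q_C) = 0.
Rearranging gives the reaction functions q_C = (128 - 2q_R)/6 and q_R = (92 - 2q_C)/6.
Solving the pair: q_C = 73/4, q_R = 37/4.
Total output Q = 55/2, so price P = 137 - 2·(55/2) = 82.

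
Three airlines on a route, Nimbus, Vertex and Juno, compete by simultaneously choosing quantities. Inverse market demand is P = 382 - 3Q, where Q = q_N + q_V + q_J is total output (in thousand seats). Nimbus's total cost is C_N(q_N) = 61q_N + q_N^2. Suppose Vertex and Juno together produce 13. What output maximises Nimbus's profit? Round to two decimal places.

With rivals' combined output fixed at 13, Nimbus's profit is π_N = (382 - 3·13 - 3q_N)q_N - (61q_N + q_N²) = (343 - 3q_N)q_N - (61q_N + q_N²).
∂π_N/∂q_N = 282 - 8q_N = 0, so q_N = 141/4.

35.25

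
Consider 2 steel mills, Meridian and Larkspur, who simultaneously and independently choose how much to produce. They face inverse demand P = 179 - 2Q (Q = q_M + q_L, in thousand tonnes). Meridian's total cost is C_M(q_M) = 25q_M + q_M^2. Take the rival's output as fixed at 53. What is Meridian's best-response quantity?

8

With the rival's output fixed at 53, Meridian's profit is π_M = (179 - 2·53 - 2q_M)q_M - (25q_M + q_M²) = (73 - 2q_M)q_M - (25q_M + q_M²).
∂π_M/∂q_M = 48 - 6q_M = 0, so q_M = 8.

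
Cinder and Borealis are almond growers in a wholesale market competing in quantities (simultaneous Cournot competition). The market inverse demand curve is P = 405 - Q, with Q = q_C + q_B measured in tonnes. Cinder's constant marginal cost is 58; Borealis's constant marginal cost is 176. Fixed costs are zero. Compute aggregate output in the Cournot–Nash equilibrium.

Cinder's profit: π_C = (405 - Q)q_C - (58q_C). Setting ∂π_C/∂q_C = 0: 347 - 2q_C - (q_B) = 0.
Borealis's first-order condition: 229 - 2q_B - (q_C) = 0.
Best responses: q_C = (347 - q_B)/2, q_B = (229 - q_C)/2.
Substituting one into the other gives q_C = 155 and q_B = 37.
Total output Q = 155 + 37 = 192.

192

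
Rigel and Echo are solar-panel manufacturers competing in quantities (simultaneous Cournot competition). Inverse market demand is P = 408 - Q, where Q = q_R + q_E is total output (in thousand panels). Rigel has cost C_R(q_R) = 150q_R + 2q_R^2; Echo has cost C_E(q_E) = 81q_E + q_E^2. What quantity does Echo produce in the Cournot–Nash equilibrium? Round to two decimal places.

Rigel's profit: π_R = (408 - Q)q_R - (150q_R + 2q_R²). Setting ∂π_R/∂q_R = 0: 258 - 6q_R - (q_E) = 0.
Echo's first-order condition: 327 - 4q_E - (q_R) = 0.
So q_R = (258 - q_E)/6 and q_E = (327 - q_R)/4.
Solving the pair: q_R = 705/23, q_E = 1704/23.

74.09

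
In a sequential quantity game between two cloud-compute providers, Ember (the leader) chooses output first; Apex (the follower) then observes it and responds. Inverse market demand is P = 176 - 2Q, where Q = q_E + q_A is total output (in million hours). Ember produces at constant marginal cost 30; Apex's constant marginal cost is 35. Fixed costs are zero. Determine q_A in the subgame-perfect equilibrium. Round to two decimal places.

16.38

Solve by backward induction. Given q_E, the follower Apex maximises π_A = (176 - 2q_E - 2q_A)q_A - 35q_A.
∂π_A/∂q_A = 141 - 2q_E - 4q_A = 0 gives the reaction function q_A = (141 - 2q_E)/4.
Ember substitutes q_A(q_E) into its own profit: π_E = q_E(176 - 2q_E - (141 - 2q_E)/2) - 30q_E = (211/2 - q_E)q_E - 30q_E.
The leader's first-order condition 151/2 - 2q_E = 0 yields q_E = 151/4.
Then q_A = (141 - 2·(151/4))/4 = 131/8.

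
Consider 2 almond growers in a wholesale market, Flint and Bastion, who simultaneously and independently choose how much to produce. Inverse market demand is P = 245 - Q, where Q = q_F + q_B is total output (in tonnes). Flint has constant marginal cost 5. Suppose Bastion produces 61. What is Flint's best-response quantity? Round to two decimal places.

89.50

With the rival's output fixed at 61, Flint's profit is π_F = (245 - 61 - q_F)q_F - (5q_F) = (184 - q_F)q_F - (5q_F).
∂π_F/∂q_F = 179 - 2q_F = 0, so q_F = 179/2.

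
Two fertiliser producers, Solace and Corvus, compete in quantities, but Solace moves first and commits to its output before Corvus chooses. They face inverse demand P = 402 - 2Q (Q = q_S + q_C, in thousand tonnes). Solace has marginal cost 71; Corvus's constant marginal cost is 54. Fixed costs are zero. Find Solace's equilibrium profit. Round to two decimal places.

6162.25

Solve by backward induction. Given q_S, the follower Corvus maximises π_C = (402 - 2q_S - 2q_C)q_C - 54q_C.
Setting the follower's marginal profit to zero, 348 - 2q_S - 4q_C = 0, i.e. q_C = (348 - 2q_S)/4.
The leader anticipates this reaction. Substituting into P = 402 - 2Q gives P = 228 - q_S, so π_S = (228 - q_S)q_S - 71q_S.
The leader's first-order condition 157 - 2q_S = 0 yields q_S = 157/2.
Then q_C = (348 - 2·(157/2))/4 = 191/4.
Price P = 402 - 2·(505/4) = 299/2.
Solace's profit: (299/2 - 71)·(157/2) = 6162.2500.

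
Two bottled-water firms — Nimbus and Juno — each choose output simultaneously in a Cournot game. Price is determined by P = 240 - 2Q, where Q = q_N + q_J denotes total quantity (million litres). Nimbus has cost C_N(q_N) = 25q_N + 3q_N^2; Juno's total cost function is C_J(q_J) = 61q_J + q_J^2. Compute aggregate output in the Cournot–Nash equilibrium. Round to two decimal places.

40.93

Nimbus's profit: π_N = (240 - 2Q)q_N - (25q_N + 3q_N²). Setting ∂π_N/∂q_N = 0: 215 - 10q_N - 2(q_J) = 0.
Juno's first-order condition: 179 - 6q_J - 2(q_N) = 0.
Rearranging gives the reaction functions q_N = (215 - 2q_J)/10 and q_J = (179 - 2q_N)/6.
Solving the pair: q_N = 233/14, q_J = 170/7.
Total output Q = 233/14 + 170/7 = 573/14.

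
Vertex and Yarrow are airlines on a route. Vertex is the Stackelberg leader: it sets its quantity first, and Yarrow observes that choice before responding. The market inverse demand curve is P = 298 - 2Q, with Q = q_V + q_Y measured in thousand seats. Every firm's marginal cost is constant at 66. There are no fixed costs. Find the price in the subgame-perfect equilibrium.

124

Solve by backward induction. Given q_V, the follower Yarrow maximises π_Y = (298 - 2q_V - 2q_Y)q_Y - 66q_Y.
Setting the follower's marginal profit to zero, 232 - 2q_V - 4q_Y = 0, i.e. q_Y = (232 - 2q_V)/4.
The leader anticipates this reaction. Substituting into P = 298 - 2Q gives P = 182 - q_V, so π_V = (182 - q_V)q_V - 66q_V.
The leader's first-order condition 116 - 2q_V = 0 yields q_V = 58.
Then q_Y = (232 - 2·58)/4 = 29.
Total output Q = 87, so price P = 298 - 2·87 = 124.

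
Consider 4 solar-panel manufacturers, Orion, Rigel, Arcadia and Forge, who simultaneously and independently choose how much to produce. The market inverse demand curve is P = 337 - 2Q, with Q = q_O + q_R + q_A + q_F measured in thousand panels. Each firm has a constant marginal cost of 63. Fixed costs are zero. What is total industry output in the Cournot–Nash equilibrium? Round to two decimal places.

A representative firm's profit is π_i = q_i(337 - 2Q) - 63q_i.
First-order condition (treating rivals' output as given): 274 - 4q_i - 2·Σ_{j≠i} q_j = 0.
With identical firms every q_j equals q_i, so Σ_{j≠i} q_j = 3q_i and 274 = 10q_i, giving q_i = 137/5.
Total output Q = 137/5 + 137/5 + 137/5 + 137/5 = 548/5.

109.60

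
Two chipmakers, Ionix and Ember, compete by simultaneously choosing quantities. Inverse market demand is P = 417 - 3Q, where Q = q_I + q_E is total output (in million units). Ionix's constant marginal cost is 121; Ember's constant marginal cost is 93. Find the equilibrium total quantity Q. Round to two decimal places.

68.89

Ionix's profit: π_I = (417 - 3Q)q_I - (121q_I). Setting ∂π_I/∂q_I = 0: 296 - 6q_I - 3(q_E) = 0.
Ember's first-order condition: 324 - 6q_E - 3(q_I) = 0.
Rearranging gives the reaction functions q_I = (296 - 3q_E)/6 and q_E = (324 - 3q_I)/6.
Solving the pair: q_I = 268/9, q_E = 352/9.
Total output Q = 268/9 + 352/9 = 620/9.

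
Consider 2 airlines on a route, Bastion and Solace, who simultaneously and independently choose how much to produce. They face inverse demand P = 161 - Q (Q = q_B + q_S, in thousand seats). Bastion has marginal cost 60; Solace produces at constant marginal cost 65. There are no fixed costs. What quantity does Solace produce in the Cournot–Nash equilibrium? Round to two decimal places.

30.33

Bastion's profit: π_B = (161 - Q)q_B - (60q_B). Setting ∂π_B/∂q_B = 0: 101 - 2q_B - (q_S) = 0.
Solace's profit: π_S = (161 - Q)q_S - (65q_S). Setting ∂π_S/∂q_S = 0: 96 - 2q_S - (q_B) = 0.
So q_B = (101 - q_S)/2 and q_S = (96 - q_B)/2.
Substituting one into the other gives q_B = 106/3 and q_S = 91/3.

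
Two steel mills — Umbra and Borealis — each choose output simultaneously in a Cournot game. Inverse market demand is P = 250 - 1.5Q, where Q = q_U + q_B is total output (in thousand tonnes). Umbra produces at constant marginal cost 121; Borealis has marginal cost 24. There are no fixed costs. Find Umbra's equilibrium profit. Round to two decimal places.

Umbra's profit: π_U = (250 - 1.5Q)q_U - (121q_U). Setting ∂π_U/∂q_U = 0: 129 - 3q_U - (3/2)(q_B) = 0.
Borealis's profit: π_B = (250 - 1.5Q)q_B - (24q_B). Setting ∂π_B/∂q_B = 0: 226 - 3q_B - (3/2)(q_U) = 0.
Rearranging gives the reaction functions q_U = (129 - (3/2)q_B)/3 and q_B = (226 - (3/2)q_U)/3.
Solving the pair: q_U = 64/9, q_B = 646/9.
Price P = 250 - (3/2)·(710/9) = 395/3.
Umbra's profit: (395/3 - 121)·(64/9) = 75.8519.

75.85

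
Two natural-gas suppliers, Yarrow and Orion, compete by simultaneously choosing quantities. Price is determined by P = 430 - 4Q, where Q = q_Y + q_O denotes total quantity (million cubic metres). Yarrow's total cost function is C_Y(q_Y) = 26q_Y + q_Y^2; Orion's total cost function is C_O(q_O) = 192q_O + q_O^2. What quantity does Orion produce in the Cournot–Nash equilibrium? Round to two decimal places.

9.10

Yarrow's profit: π_Y = (430 - 4Q)q_Y - (26q_Y + q_Y²). Setting ∂π_Y/∂q_Y = 0: 404 - 10q_Y - 4(q_O) = 0.
Orion's profit: π_O = (430 - 4Q)q_O - (192q_O + q_O²). Setting ∂π_O/∂q_O = 0: 238 - 10q_O - 4(q_Y) = 0.
Rearranging gives the reaction functions q_Y = (404 - 4q_O)/10 and q_O = (238 - 4q_Y)/10.
Solving the pair: q_Y = 772/21, q_O = 191/21.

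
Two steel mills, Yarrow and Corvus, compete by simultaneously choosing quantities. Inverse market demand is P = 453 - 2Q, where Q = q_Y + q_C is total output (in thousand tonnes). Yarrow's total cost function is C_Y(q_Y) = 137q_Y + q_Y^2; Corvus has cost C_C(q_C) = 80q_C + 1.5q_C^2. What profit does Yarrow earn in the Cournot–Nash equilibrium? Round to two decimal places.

Yarrow's profit: π_Y = (453 - 2Q)q_Y - (137q_Y + q_Y²). Setting ∂π_Y/∂q_Y = 0: 316 - 6q_Y - 2(q_C) = 0.
Corvus's profit: π_C = (453 - 2Q)q_C - (80q_C + (3/2)q_C²). Setting ∂π_C/∂q_C = 0: 373 - 7q_C - 2(q_Y) = 0.
Best responses: q_Y = (316 - 2q_C)/6, q_C = (373 - 2q_Y)/7.
Substituting one into the other gives q_Y = 733/19 and q_C = 803/19.
Price P = 453 - 2·(1536/19) = 291.3158.
Yarrow's profit: 291.3158·(733/19) - 137·(733/19) - (733/19)² = 4465.0055.

4465.01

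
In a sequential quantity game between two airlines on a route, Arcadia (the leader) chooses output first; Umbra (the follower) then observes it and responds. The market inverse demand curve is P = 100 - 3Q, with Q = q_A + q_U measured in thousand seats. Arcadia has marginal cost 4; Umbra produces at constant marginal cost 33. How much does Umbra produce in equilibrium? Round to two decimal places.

0.75

The follower Umbra best-responds to any q_A: π_U = (100 - 3Q)q_U - 33q_U.
Follower FOC: 67 - 3q_A - 6q_U = 0, so q_U(q_A) = (67 - 3q_A)/6.
The leader anticipates this reaction. Substituting into P = 100 - 3Q gives P = 133/2 - (3/2)q_A, so π_A = (133/2 - (3/2)q_A)q_A - 4q_A.
Leader FOC: 125/2 - 3q_A = 0, so q_A = 125/6.
Then q_U = (67 - 3·(125/6))/6 = 3/4.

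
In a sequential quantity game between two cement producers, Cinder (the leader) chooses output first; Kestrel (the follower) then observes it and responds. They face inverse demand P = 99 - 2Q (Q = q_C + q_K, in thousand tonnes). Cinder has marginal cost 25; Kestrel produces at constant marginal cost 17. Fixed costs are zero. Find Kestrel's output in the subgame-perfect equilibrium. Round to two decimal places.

12.25

The follower Kestrel best-responds to any q_C: π_K = (99 - 2Q)q_K - 17q_K.
Setting the follower's marginal profit to zero, 82 - 2q_C - 4q_K = 0, i.e. q_K = (82 - 2q_C)/4.
The leader anticipates this reaction. Substituting into P = 99 - 2Q gives P = 58 - q_C, so π_C = (58 - q_C)q_C - 25q_C.
Leader FOC: 33 - 2q_C = 0, so q_C = 33/2.
Then q_K = (82 - 2·(33/2))/4 = 49/4.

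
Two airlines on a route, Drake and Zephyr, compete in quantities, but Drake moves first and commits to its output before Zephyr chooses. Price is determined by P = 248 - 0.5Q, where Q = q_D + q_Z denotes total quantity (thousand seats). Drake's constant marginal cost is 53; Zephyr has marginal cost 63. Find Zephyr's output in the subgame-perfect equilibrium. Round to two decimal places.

The follower Zephyr best-responds to any q_D: π_Z = (248 - 0.5Q)q_Z - 63q_Z.
Follower FOC: 185 - (1/2)q_D - q_Z = 0, so q_Z(q_D) = (185 - (1/2)q_D).
Drake substitutes q_Z(q_D) into its own profit: π_D = q_D(248 - (1/2)q_D - (185 - (1/2)q_D)/2) - 53q_D = (311/2 - (1/4)q_D)q_D - 53q_D.
The leader's first-order condition 205/2 - (1/2)q_D = 0 yields q_D = 205.
Then q_Z = (185 - (1/2)·205) = 165/2.

82.50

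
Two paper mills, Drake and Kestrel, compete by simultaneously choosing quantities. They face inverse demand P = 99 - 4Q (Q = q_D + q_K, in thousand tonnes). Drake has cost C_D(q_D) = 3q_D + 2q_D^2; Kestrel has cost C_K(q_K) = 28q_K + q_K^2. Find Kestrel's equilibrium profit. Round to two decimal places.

101.25

Drake's profit: π_D = (99 - 4Q)q_D - (3q_D + 2q_D²). Setting ∂π_D/∂q_D = 0: 96 - 12q_D - 4(q_K) = 0.
Kestrel's profit: π_K = (99 - 4Q)q_K - (28q_K + q_K²). Setting ∂π_K/∂q_K = 0: 71 - 10q_K - 4(q_D) = 0.
Best responses: q_D = (96 - 4q_K)/12, q_K = (71 - 4q_D)/10.
Substituting one into the other gives q_D = 13/2 and q_K = 9/2.
Price P = 99 - 4·11 = 55.
Kestrel's profit: 55·(9/2) - 28·(9/2) - (9/2)² = 405/4.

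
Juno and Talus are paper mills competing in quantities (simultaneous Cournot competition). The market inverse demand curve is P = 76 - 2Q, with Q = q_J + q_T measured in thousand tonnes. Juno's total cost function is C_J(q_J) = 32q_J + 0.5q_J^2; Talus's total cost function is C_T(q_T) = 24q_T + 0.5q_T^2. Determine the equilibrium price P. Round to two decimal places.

Juno's profit: π_J = (76 - 2Q)q_J - (32q_J + (1/2)q_J²). Setting ∂π_J/∂q_J = 0: 44 - 5q_J - 2(q_T) = 0.
Talus's first-order condition: 52 - 5q_T - 2(q_J) = 0.
So q_J = (44 - 2q_T)/5 and q_T = (52 - 2q_J)/5.
Substituting one into the other gives q_J = 116/21 and q_T = 172/21.
Total output Q = 96/7, so price P = 76 - 2·(96/7) = 340/7.

48.57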